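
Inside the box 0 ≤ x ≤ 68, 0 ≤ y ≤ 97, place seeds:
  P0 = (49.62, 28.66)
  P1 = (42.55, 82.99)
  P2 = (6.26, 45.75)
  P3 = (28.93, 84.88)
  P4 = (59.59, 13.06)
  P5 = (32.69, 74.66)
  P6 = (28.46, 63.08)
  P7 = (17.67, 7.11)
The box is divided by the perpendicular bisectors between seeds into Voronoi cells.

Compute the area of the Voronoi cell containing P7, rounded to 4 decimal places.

Area of P7's cell: 952.6050

1. box [0,68]×[0,97]: [(0, 0) (68, 0) (68, 97) (0, 97)]
2. ⊥bis P7·P0 via (33.645,17.885): [(0, 67.767) (0, 0) (45.7083, 0)]  |A|=1548.7571
3. ⊥bis P7·P1 via (30.11,45.05): [(11.1234, 51.2754) (0, 54.9227) (0, 0) (45.7083, 0)]  |A|=1477.3203
4. ⊥bis P7·P2 via (11.965,26.43): [(25.2379, 30.3494) (0, 22.8969) (0, 0) (45.7083, 0)]  |A|=982.5426
5. ⊥bis P7·P3 via (23.3,45.995): [(25.2379, 30.3494) (0, 22.8969) (0, 0) (45.7083, 0)]  |A|=982.5426
6. ⊥bis P7·P4 via (38.63,10.085): [(38.5564, 10.6033) (25.2379, 30.3494) (0, 22.8969) (0, 0) (40.0614, 0)]  |A|=952.605
7. ⊥bis P7·P5 via (25.18,40.885): [(38.5564, 10.6033) (25.2379, 30.3494) (0, 22.8969) (0, 0) (40.0614, 0)]  |A|=952.605
8. ⊥bis P7·P6 via (23.065,35.095): [(38.5564, 10.6033) (25.2379, 30.3494) (0, 22.8969) (0, 0) (40.0614, 0)]  |A|=952.605
9. canonical 5-gon: [(38.5564, 10.6033) (25.2379, 30.3494) (0, 22.8969) (0, 0) (40.0614, 0)]
10. shoelace: 952.605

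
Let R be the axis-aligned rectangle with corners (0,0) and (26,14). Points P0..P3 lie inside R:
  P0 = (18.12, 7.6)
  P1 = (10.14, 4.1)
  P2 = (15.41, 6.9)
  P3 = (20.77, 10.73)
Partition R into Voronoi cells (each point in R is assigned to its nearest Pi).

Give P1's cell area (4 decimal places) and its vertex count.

Area of P1's cell: 167.6925 (4 vertices)

1. box [0,26]×[0,14]: [(0, 0) (26, 0) (26, 14) (0, 14)]
2. ⊥bis P1·P0 via (14.13,5.85): [(0, 0) (16.6958, 0) (10.5554, 14) (0, 14)]  |A|=190.7586
3. ⊥bis P1·P2 via (12.775,5.5): [(0, 0) (15.6972, 0) (8.2589, 14) (0, 14)]  |A|=167.6925
4. ⊥bis P1·P3 via (15.455,7.415): [(0, 0) (15.6972, 0) (8.2589, 14) (0, 14)]  |A|=167.6925
5. canonical 4-gon: [(0, 0) (15.6972, 0) (8.2589, 14) (0, 14)]
6. shoelace: 167.6925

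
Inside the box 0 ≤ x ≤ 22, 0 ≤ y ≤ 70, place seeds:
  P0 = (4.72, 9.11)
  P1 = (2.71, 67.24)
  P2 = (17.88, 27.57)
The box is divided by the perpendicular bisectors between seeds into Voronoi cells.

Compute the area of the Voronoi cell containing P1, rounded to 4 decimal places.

Area of P1's cell: 491.1589

1. box [0,22]×[0,70]: [(0, 0) (22, 0) (22, 70) (0, 70)]
2. ⊥bis P1·P0 via (3.715,38.175): [(0, 38.0465) (22, 38.8073) (22, 70) (0, 70)]  |A|=694.6082
3. ⊥bis P1·P2 via (10.295,47.405): [(0, 43.4681) (22, 51.881) (22, 70) (0, 70)]  |A|=491.1589
4. canonical 4-gon: [(0, 43.4681) (22, 51.881) (22, 70) (0, 70)]
5. shoelace: 491.1589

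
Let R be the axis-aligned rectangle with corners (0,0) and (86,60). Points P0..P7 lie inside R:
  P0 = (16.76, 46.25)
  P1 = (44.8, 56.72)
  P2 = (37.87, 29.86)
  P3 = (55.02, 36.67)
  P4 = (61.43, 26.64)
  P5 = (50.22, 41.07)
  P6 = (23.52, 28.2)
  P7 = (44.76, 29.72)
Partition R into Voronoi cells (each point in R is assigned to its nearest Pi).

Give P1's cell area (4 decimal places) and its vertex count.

Area of P1's cell: 405.7722 (5 vertices)

1. box [0,86]×[0,60]: [(0, 0) (86, 0) (86, 60) (0, 60)]
2. ⊥bis P1·P0 via (30.78,51.485): [(50.0042, 0) (86, 0) (86, 60) (27.6005, 60)]  |A|=2831.8563
3. ⊥bis P1·P2 via (41.335,43.29): [(33.0409, 45.4299) (86, 31.7662) (86, 60) (27.6005, 60)]  |A|=1173.0598
4. ⊥bis P1·P3 via (49.91,46.695): [(33.0409, 45.4299) (42.5931, 42.9654) (76.0123, 60) (27.6005, 60)]  |A|=475.2214
5. ⊥bis P1·P4 via (53.115,41.68): [(33.0409, 45.4299) (42.5931, 42.9654) (76.0123, 60) (27.6005, 60)]  |A|=475.2214
6. ⊥bis P1·P5 via (47.51,48.895): [(33.0409, 45.4299) (35.599, 44.7699) (68.4607, 56.1508) (76.0123, 60) (27.6005, 60)]  |A|=405.7722
7. ⊥bis P1·P6 via (34.16,42.46): [(33.0409, 45.4299) (35.599, 44.7699) (68.4607, 56.1508) (76.0123, 60) (27.6005, 60)]  |A|=405.7722
8. ⊥bis P1·P7 via (44.78,43.22): [(33.0409, 45.4299) (35.599, 44.7699) (68.4607, 56.1508) (76.0123, 60) (27.6005, 60)]  |A|=405.7722
9. canonical 5-gon: [(33.0409, 45.4299) (35.599, 44.7699) (68.4607, 56.1508) (76.0123, 60) (27.6005, 60)]
10. shoelace: 405.7722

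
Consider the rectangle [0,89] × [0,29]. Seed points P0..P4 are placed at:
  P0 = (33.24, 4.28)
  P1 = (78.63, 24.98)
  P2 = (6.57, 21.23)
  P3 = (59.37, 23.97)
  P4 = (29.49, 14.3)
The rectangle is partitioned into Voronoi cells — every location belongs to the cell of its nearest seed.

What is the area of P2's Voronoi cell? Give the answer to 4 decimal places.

Area of P2's cell: 493.1315

1. box [0,89]×[0,29]: [(0, 0) (89, 0) (89, 29) (0, 29)]
2. ⊥bis P2·P0 via (19.905,12.755): [(0, 0) (11.7986, 0) (30.2294, 29) (0, 29)]  |A|=609.4068
3. ⊥bis P2·P1 via (42.6,23.105): [(0, 0) (11.7986, 0) (30.2294, 29) (0, 29)]  |A|=609.4068
4. ⊥bis P2·P3 via (32.97,22.6): [(0, 0) (11.7986, 0) (30.2294, 29) (0, 29)]  |A|=609.4068
5. ⊥bis P2·P4 via (18.03,17.765): [(0, 0) (11.7986, 0) (13.4391, 2.5812) (21.427, 29) (0, 29)]  |A|=493.1315
6. canonical 5-gon: [(0, 0) (11.7986, 0) (13.4391, 2.5812) (21.427, 29) (0, 29)]
7. shoelace: 493.1315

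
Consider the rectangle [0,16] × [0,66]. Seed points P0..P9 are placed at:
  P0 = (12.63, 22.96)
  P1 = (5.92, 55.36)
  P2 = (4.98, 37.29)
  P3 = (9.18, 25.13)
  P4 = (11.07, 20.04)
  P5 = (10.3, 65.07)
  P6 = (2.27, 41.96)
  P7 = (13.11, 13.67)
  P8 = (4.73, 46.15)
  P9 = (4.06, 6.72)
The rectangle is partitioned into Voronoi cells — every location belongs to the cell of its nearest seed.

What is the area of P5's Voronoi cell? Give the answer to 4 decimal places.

1. box [0,16]×[0,66]: [(0, 0) (16, 0) (16, 66) (0, 66)]
2. ⊥bis P5·P0 via (11.465,44.015): [(0, 43.3806) (16, 44.2659) (16, 66) (0, 66)]  |A|=354.8276
3. ⊥bis P5·P1 via (8.11,60.215): [(0, 63.8733) (16, 56.656) (16, 66) (0, 66)]  |A|=91.7661
4. ⊥bis P5·P2 via (7.64,51.18): [(0, 63.8733) (16, 56.656) (16, 66) (0, 66)]  |A|=91.7661
5. ⊥bis P5·P3 via (9.74,45.1): [(0, 63.8733) (16, 56.656) (16, 66) (0, 66)]  |A|=91.7661
6. ⊥bis P5·P4 via (10.685,42.555): [(0, 63.8733) (16, 56.656) (16, 66) (0, 66)]  |A|=91.7661
7. ⊥bis P5·P6 via (6.285,53.515): [(0, 63.8733) (16, 56.656) (16, 66) (0, 66)]  |A|=91.7661
8. ⊥bis P5·P7 via (11.705,39.37): [(0, 63.8733) (16, 56.656) (16, 66) (0, 66)]  |A|=91.7661
9. ⊥bis P5·P8 via (7.515,55.61): [(0, 63.8733) (16, 56.656) (16, 66) (0, 66)]  |A|=91.7661
10. ⊥bis P5·P9 via (7.18,35.895): [(0, 63.8733) (16, 56.656) (16, 66) (0, 66)]  |A|=91.7661
11. canonical 4-gon: [(0, 63.8733) (16, 56.656) (16, 66) (0, 66)]
12. shoelace: 91.7661

Area of P5's cell: 91.7661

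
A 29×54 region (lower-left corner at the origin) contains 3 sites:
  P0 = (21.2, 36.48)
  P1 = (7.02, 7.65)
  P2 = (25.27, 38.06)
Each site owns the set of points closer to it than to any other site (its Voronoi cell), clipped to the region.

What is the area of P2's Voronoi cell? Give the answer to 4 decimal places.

Area of P2's cell: 193.5827

1. box [0,29]×[0,54]: [(0, 0) (29, 0) (29, 54) (0, 54)]
2. ⊥bis P2·P0 via (23.235,37.27): [(29, 22.4197) (29, 54) (16.7403, 54)]  |A|=193.5827
3. ⊥bis P2·P1 via (16.145,22.855): [(29, 22.4197) (29, 54) (16.7403, 54)]  |A|=193.5827
4. canonical 3-gon: [(29, 22.4197) (29, 54) (16.7403, 54)]
5. shoelace: 193.5827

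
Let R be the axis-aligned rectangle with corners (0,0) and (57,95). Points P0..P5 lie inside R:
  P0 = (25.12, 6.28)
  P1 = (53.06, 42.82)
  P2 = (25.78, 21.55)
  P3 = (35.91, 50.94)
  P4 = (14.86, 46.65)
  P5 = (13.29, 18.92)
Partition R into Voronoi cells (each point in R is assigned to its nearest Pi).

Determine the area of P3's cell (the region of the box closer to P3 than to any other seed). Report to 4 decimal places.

Area of P3's cell: 1743.1710

1. box [0,57]×[0,95]: [(0, 0) (57, 0) (57, 95) (0, 95)]
2. ⊥bis P3·P0 via (30.515,28.61): [(0, 35.9825) (57, 22.2111) (57, 95) (0, 95)]  |A|=3756.4807
3. ⊥bis P3·P1 via (44.485,46.88): [(0, 35.9825) (35.2886, 27.4567) (57, 73.3125) (57, 95) (0, 95)]  |A|=3201.7404
4. ⊥bis P3·P2 via (30.845,36.245): [(0, 46.8765) (38.2424, 33.6953) (57, 73.3125) (57, 95) (0, 95)]  |A|=2870.7662
5. ⊥bis P3·P4 via (25.385,48.795): [(27.7234, 37.3209) (38.2424, 33.6953) (57, 73.3125) (57, 95) (15.9684, 95)]  |A|=1743.171
6. ⊥bis P3·P5 via (24.6,34.93): [(27.7234, 37.3209) (38.2424, 33.6953) (57, 73.3125) (57, 95) (15.9684, 95)]  |A|=1743.171
7. canonical 5-gon: [(27.7234, 37.3209) (38.2424, 33.6953) (57, 73.3125) (57, 95) (15.9684, 95)]
8. shoelace: 1743.171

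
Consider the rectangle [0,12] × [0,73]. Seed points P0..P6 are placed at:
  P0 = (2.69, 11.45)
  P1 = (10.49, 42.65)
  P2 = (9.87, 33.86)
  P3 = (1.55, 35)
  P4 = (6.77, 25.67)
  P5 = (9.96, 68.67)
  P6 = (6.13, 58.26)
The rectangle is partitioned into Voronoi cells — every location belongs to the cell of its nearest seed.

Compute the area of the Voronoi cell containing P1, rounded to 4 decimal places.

Area of P1's cell: 113.5221

1. box [0,12]×[0,73]: [(0, 0) (12, 0) (12, 73) (0, 73)]
2. ⊥bis P1·P0 via (6.59,27.05): [(0, 28.6975) (12, 25.6975) (12, 73) (0, 73)]  |A|=549.63
3. ⊥bis P1·P2 via (10.18,38.255): [(0, 38.973) (12, 38.1266) (12, 73) (0, 73)]  |A|=413.402
4. ⊥bis P1·P3 via (6.02,38.825): [(0, 45.8601) (6.2719, 38.5307) (12, 38.1266) (12, 73) (0, 73)]  |A|=391.8045
5. ⊥bis P1·P4 via (8.63,34.16): [(0, 45.8601) (6.2719, 38.5307) (12, 38.1266) (12, 73) (0, 73)]  |A|=391.8045
6. ⊥bis P1·P5 via (10.225,55.66): [(0, 55.4517) (0, 45.8601) (6.2719, 38.5307) (12, 38.1266) (12, 55.6962)]  |A|=182.6918
7. ⊥bis P1·P6 via (8.31,50.455): [(0, 48.1339) (0, 45.8601) (6.2719, 38.5307) (12, 38.1266) (12, 51.4856)]  |A|=113.5221
8. canonical 5-gon: [(0, 48.1339) (0, 45.8601) (6.2719, 38.5307) (12, 38.1266) (12, 51.4856)]
9. shoelace: 113.5221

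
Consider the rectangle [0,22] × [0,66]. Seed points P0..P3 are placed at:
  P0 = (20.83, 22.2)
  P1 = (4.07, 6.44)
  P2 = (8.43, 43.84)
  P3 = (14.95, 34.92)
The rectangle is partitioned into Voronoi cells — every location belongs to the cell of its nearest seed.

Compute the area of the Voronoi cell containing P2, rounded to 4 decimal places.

1. box [0,22]×[0,66]: [(0, 0) (22, 0) (22, 66) (0, 66)]
2. ⊥bis P2·P0 via (14.63,33.02): [(0, 24.6368) (22, 37.2431) (22, 66) (0, 66)]  |A|=771.3208
3. ⊥bis P2·P1 via (6.25,25.14): [(0, 25.8686) (1.7863, 25.6604) (22, 37.2431) (22, 66) (0, 66)]  |A|=770.2207
4. ⊥bis P2·P3 via (11.69,39.38): [(0, 30.8353) (22, 46.916) (22, 66) (0, 66)]  |A|=596.7357
5. canonical 4-gon: [(0, 30.8353) (22, 46.916) (22, 66) (0, 66)]
6. shoelace: 596.7357

Area of P2's cell: 596.7357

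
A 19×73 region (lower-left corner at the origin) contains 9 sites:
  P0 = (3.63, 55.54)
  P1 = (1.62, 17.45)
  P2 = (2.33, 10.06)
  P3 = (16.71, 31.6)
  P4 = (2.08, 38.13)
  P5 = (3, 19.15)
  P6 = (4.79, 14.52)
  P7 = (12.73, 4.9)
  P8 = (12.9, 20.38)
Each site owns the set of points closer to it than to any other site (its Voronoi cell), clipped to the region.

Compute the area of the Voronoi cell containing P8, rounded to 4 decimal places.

Area of P8's cell: 144.1562

1. box [0,19]×[0,73]: [(0, 0) (19, 0) (19, 73) (0, 73)]
2. ⊥bis P8·P0 via (8.265,37.96): [(0, 35.7809) (0, 0) (19, 0) (19, 40.7903)]  |A|=727.4266
3. ⊥bis P8·P1 via (7.26,18.915): [(2.6945, 36.4913) (12.1732, 0) (19, 0) (19, 40.7903)]  |A|=457.1122
4. ⊥bis P8·P2 via (7.615,15.22): [(2.6945, 36.4913) (8.439, 14.376) (19, 3.5592) (19, 40.7903)]  |A|=389.2468
5. ⊥bis P8·P3 via (14.805,25.99): [(4.5146, 29.4843) (8.439, 14.376) (19, 3.5592) (19, 24.5655)]  |A|=210.6968
6. ⊥bis P8·P4 via (7.49,29.255): [(6.6671, 28.7534) (4.9727, 27.7205) (8.439, 14.376) (19, 3.5592) (19, 24.5655)]  |A|=208.966
7. ⊥bis P8·P5 via (7.95,19.765): [(6.8406, 28.6945) (8.6459, 14.1642) (19, 3.5592) (19, 24.5655)]  |A|=193.3642
8. ⊥bis P8·P6 via (8.845,17.45): [(6.8406, 28.6945) (8.1115, 18.4651) (18.546, 4.0242) (19, 3.5592) (19, 24.5655)]  |A|=174.7833
9. ⊥bis P8·P7 via (12.815,12.64): [(6.8406, 28.6945) (8.1115, 18.4651) (12.3166, 12.6455) (19, 12.5721) (19, 24.5655)]  |A|=144.1562
10. canonical 5-gon: [(6.8406, 28.6945) (8.1115, 18.4651) (12.3166, 12.6455) (19, 12.5721) (19, 24.5655)]
11. shoelace: 144.1562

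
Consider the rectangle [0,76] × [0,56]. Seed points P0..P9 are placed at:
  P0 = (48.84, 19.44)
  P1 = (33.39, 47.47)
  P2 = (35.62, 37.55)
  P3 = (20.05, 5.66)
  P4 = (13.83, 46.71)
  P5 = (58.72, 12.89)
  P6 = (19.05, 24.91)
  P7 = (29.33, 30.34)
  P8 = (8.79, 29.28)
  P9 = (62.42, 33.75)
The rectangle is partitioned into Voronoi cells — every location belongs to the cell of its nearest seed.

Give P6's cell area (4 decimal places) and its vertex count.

Area of P6's cell: 247.7729 (4 vertices)

1. box [0,76]×[0,56]: [(0, 0) (76, 0) (76, 56) (0, 56)]
2. ⊥bis P6·P0 via (33.945,22.175): [(0, 0) (29.8733, 0) (40.1559, 56) (0, 56)]  |A|=1960.8164
3. ⊥bis P6·P1 via (26.22,36.19): [(0, 52.8564) (0, 0) (29.8733, 0) (35.4421, 30.3281)]  |A|=1389.6702
4. ⊥bis P6·P2 via (27.335,31.23): [(21.0394, 39.483) (0, 52.8564) (0, 0) (29.8733, 0) (34.0027, 22.4892)]  |A|=1326.6312
5. ⊥bis P6·P3 via (19.55,15.285): [(21.0394, 39.483) (0, 52.8564) (0, 14.2694) (32.8063, 15.9736) (34.0027, 22.4892)]  |A|=853.9754
6. ⊥bis P6·P4 via (16.44,35.81): [(22.6982, 37.3085) (0, 31.8734) (0, 14.2694) (32.8063, 15.9736) (34.0027, 22.4892)]  |A|=604.0546
7. ⊥bis P6·P5 via (38.885,18.9): [(22.6982, 37.3085) (0, 31.8734) (0, 14.2694) (32.8063, 15.9736) (34.0027, 22.4892)]  |A|=604.0546
8. ⊥bis P6·P7 via (24.19,27.625): [(19.4819, 36.5384) (0, 31.8734) (0, 14.2694) (30.4101, 15.8492)]  |A|=494.6923
9. ⊥bis P6·P8 via (13.92,27.095): [(19.4819, 36.5384) (17.7673, 36.1278) (8.6486, 14.7187) (30.4101, 15.8492)]  |A|=247.7729
10. ⊥bis P6·P9 via (40.735,29.33): [(19.4819, 36.5384) (17.7673, 36.1278) (8.6486, 14.7187) (30.4101, 15.8492)]  |A|=247.7729
11. canonical 4-gon: [(19.4819, 36.5384) (17.7673, 36.1278) (8.6486, 14.7187) (30.4101, 15.8492)]
12. shoelace: 247.7729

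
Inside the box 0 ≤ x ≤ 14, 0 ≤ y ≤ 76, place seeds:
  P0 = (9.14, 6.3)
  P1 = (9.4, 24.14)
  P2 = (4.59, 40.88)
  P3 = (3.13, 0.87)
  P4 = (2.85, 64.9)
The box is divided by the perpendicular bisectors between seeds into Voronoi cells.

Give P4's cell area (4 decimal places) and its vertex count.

Area of P4's cell: 320.2136 (4 vertices)

1. box [0,14]×[0,76]: [(0, 0) (14, 0) (14, 76) (0, 76)]
2. ⊥bis P4·P0 via (5.995,35.6): [(0, 34.9565) (14, 36.4592) (14, 76) (0, 76)]  |A|=564.0898
3. ⊥bis P4·P1 via (6.125,44.52): [(0, 43.5357) (14, 45.7855) (14, 76) (0, 76)]  |A|=438.7515
4. ⊥bis P4·P2 via (3.72,52.89): [(0, 52.6205) (14, 53.6347) (14, 76) (0, 76)]  |A|=320.2136
5. ⊥bis P4·P3 via (2.99,32.885): [(0, 52.6205) (14, 53.6347) (14, 76) (0, 76)]  |A|=320.2136
6. canonical 4-gon: [(0, 52.6205) (14, 53.6347) (14, 76) (0, 76)]
7. shoelace: 320.2136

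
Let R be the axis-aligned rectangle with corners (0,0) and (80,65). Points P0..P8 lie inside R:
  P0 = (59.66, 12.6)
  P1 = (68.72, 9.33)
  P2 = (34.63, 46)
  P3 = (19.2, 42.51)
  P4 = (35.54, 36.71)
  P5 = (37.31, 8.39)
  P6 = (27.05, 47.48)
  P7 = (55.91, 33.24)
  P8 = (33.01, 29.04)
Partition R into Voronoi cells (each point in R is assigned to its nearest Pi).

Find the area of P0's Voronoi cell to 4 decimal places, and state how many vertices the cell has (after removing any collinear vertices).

Area of P0's cell: 367.4897 (4 vertices)

1. box [0,80]×[0,65]: [(0, 0) (80, 0) (80, 65) (0, 65)]
2. ⊥bis P0·P1 via (64.19,10.965): [(0, 0) (60.2324, 0) (80, 54.7689) (80, 65) (0, 65)]  |A|=4658.6765
3. ⊥bis P0·P2 via (47.145,29.3): [(8.0471, 0) (60.2324, 0) (79.5808, 53.6074)]  |A|=1398.7605
4. ⊥bis P0·P3 via (39.43,27.555): [(32.7393, 18.5044) (19.06, 0) (60.2324, 0) (79.5808, 53.6074)]  |A|=1296.8672
5. ⊥bis P0·P4 via (47.6,24.655): [(67.4634, 44.5266) (22.9552, 0) (60.2324, 0) (79.5808, 53.6074)]  |A|=1066.8568
6. ⊥bis P0·P5 via (48.485,10.495): [(67.4634, 44.5266) (46.1003, 23.1547) (50.4619, 0) (60.2324, 0) (79.5808, 53.6074)]  |A|=748.4021
7. ⊥bis P0·P6 via (43.355,30.04): [(67.4634, 44.5266) (46.1003, 23.1547) (50.4619, 0) (60.2324, 0) (79.5808, 53.6074)]  |A|=748.4021
8. ⊥bis P0·P7 via (57.785,22.92): [(46.5297, 20.8751) (50.4619, 0) (60.2324, 0) (69.2572, 25.0043)]  |A|=367.4897
9. ⊥bis P0·P8 via (46.335,20.82): [(46.5297, 20.8751) (50.4619, 0) (60.2324, 0) (69.2572, 25.0043)]  |A|=367.4897
10. canonical 4-gon: [(46.5297, 20.8751) (50.4619, 0) (60.2324, 0) (69.2572, 25.0043)]
11. shoelace: 367.4897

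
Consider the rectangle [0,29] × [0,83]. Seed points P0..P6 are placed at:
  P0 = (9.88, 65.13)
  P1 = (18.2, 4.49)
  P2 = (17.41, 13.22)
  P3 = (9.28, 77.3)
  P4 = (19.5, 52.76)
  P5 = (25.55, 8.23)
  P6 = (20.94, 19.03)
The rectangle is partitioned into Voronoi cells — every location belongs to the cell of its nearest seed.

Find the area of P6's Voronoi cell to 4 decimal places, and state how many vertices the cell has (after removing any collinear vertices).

Area of P6's cell: 466.8738 (5 vertices)

1. box [0,29]×[0,83]: [(0, 0) (29, 0) (29, 83) (0, 83)]
2. ⊥bis P6·P0 via (15.41,42.08): [(0, 38.3829) (0, 0) (29, 0) (29, 45.3404)]  |A|=1213.9887
3. ⊥bis P6·P1 via (19.57,11.76): [(0, 38.3829) (0, 15.4479) (29, 9.983) (29, 45.3404)]  |A|=845.2415
4. ⊥bis P6·P2 via (19.175,16.125): [(0, 38.3829) (0, 27.7752) (29, 10.1556) (29, 45.3404)]  |A|=663.992
5. ⊥bis P6·P3 via (15.11,48.165): [(0, 38.3829) (0, 27.7752) (29, 10.1556) (29, 45.3404)]  |A|=663.992
6. ⊥bis P6·P4 via (20.22,35.895): [(0, 35.0318) (0, 27.7752) (29, 10.1556) (29, 36.2698)]  |A|=483.8765
7. ⊥bis P6·P5 via (23.245,13.63): [(0, 35.0318) (0, 27.7752) (23.2664, 13.6392) (29, 16.0865) (29, 36.2698)]  |A|=466.8738
8. canonical 5-gon: [(0, 35.0318) (0, 27.7752) (23.2664, 13.6392) (29, 16.0865) (29, 36.2698)]
9. shoelace: 466.8738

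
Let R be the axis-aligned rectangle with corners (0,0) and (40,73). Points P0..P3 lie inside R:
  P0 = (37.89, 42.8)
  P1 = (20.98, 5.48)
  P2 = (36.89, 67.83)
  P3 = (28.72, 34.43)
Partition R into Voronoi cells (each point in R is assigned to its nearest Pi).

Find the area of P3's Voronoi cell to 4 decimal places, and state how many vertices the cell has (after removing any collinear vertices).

1. box [0,40]×[0,73]: [(0, 0) (40, 0) (40, 73) (0, 73)]
2. ⊥bis P3·P0 via (33.305,38.615): [(0, 0) (40, 0) (40, 31.2801) (1.9198, 73) (0, 73)]  |A|=2125.6485
3. ⊥bis P3·P1 via (24.85,19.955): [(0, 26.5988) (40, 15.9045) (40, 31.2801) (1.9198, 73) (0, 73)]  |A|=1275.5811
4. ⊥bis P3·P2 via (32.805,51.13): [(0, 59.1545) (0, 26.5988) (40, 15.9045) (40, 31.2801) (18.742, 54.57)]  |A|=1128.144
5. canonical 5-gon: [(0, 59.1545) (0, 26.5988) (40, 15.9045) (40, 31.2801) (18.742, 54.57)]
6. shoelace: 1128.144

Area of P3's cell: 1128.1440 (5 vertices)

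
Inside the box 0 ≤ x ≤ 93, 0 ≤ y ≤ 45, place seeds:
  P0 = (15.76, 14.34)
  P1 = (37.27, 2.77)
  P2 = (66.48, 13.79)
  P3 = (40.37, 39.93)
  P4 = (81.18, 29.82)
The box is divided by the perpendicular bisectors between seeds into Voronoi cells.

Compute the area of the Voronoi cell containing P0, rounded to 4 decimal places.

Area of P0's cell: 1105.4963

1. box [0,93]×[0,45]: [(0, 0) (93, 0) (93, 45) (0, 45)]
2. ⊥bis P0·P1 via (26.515,8.555): [(0, 0) (21.9134, 0) (46.1184, 45) (0, 45)]  |A|=1530.714
3. ⊥bis P0·P2 via (41.12,14.065): [(0, 0) (21.9134, 0) (41.3595, 36.1527) (41.4555, 45) (0, 45)]  |A|=1510.0869
4. ⊥bis P0·P3 via (28.065,27.135): [(0, 0) (21.9134, 0) (33.6302, 21.783) (9.4886, 45) (0, 45)]  |A|=1105.4963
5. ⊥bis P0·P4 via (48.47,22.08): [(0, 0) (21.9134, 0) (33.6302, 21.783) (9.4886, 45) (0, 45)]  |A|=1105.4963
6. canonical 5-gon: [(0, 0) (21.9134, 0) (33.6302, 21.783) (9.4886, 45) (0, 45)]
7. shoelace: 1105.4963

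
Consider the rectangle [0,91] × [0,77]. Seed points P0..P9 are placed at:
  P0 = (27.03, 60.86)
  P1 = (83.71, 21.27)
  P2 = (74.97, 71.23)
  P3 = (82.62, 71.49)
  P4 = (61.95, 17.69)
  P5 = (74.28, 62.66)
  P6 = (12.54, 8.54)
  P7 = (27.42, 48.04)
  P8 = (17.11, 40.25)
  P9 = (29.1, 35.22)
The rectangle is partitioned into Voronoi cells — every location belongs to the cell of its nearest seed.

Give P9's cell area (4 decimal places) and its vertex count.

1. box [0,91]×[0,77]: [(0, 0) (91, 0) (91, 77) (0, 77)]
2. ⊥bis P9·P0 via (28.065,48.04): [(0, 45.7742) (0, 0) (91, 0) (91, 53.1209)]  |A|=4499.7301
3. ⊥bis P9·P1 via (56.405,28.245): [(62.1648, 50.793) (0, 45.7742) (0, 0) (49.1899, 0)]  |A|=2672.0239
4. ⊥bis P9·P2 via (52.035,53.225): [(60.1466, 42.8923) (54.4342, 50.1689) (0, 45.7742) (0, 0) (49.1899, 0)]  |A|=2642.1151
5. ⊥bis P9·P3 via (55.86,53.355): [(60.1466, 42.8923) (54.4342, 50.1689) (0, 45.7742) (0, 0) (49.1899, 0)]  |A|=2642.1151
6. ⊥bis P9·P4 via (45.525,26.455): [(56.6639, 47.3286) (54.4342, 50.1689) (0, 45.7742) (0, 0) (31.4076, 0)]  |A|=2122.3165
7. ⊥bis P9·P5 via (51.69,48.94): [(54.7954, 43.827) (51.1068, 49.9002) (0, 45.7742) (0, 0) (31.4076, 0)]  |A|=2105.1596
8. ⊥bis P9·P6 via (20.82,21.88): [(37.5442, 11.4995) (54.7954, 43.827) (51.1068, 49.9002) (0, 45.7742) (0, 34.8028)]  |A|=1271.2536
9. ⊥bis P9·P7 via (28.26,41.63): [(37.5442, 11.4995) (54.7954, 43.827) (54.0751, 45.0129) (0, 37.9267) (0, 34.8028)]  |A|=928.0643
10. ⊥bis P9·P8 via (23.105,37.735): [(17.3556, 24.0303) (37.5442, 11.4995) (54.7954, 43.827) (54.0751, 45.0129) (24.5342, 41.1417)]  |A|=702.5875
11. canonical 5-gon: [(17.3556, 24.0303) (37.5442, 11.4995) (54.7954, 43.827) (54.0751, 45.0129) (24.5342, 41.1417)]
12. shoelace: 702.5875

Area of P9's cell: 702.5875 (5 vertices)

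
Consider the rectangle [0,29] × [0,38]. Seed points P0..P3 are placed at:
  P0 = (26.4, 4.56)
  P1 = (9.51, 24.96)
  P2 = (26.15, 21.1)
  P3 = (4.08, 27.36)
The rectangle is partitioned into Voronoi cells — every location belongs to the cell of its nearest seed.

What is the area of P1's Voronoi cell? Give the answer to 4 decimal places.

1. box [0,29]×[0,38]: [(0, 0) (29, 0) (29, 38) (0, 38)]
2. ⊥bis P1·P0 via (17.955,14.76): [(0, 0) (0.1276, 0) (29, 23.9046) (29, 38) (0, 38)]  |A|=756.9088
3. ⊥bis P1·P2 via (17.83,23.03): [(0, 0) (0.1276, 0) (15.4259, 12.666) (21.3026, 38) (0, 38)]  |A|=563.7396
4. ⊥bis P1·P3 via (6.795,26.16): [(0, 10.7863) (0, 0) (0.1276, 0) (15.4259, 12.666) (21.3026, 38) (12.0281, 38)]  |A|=400.0744
5. canonical 6-gon: [(0, 10.7863) (0, 0) (0.1276, 0) (15.4259, 12.666) (21.3026, 38) (12.0281, 38)]
6. shoelace: 400.0744

Area of P1's cell: 400.0744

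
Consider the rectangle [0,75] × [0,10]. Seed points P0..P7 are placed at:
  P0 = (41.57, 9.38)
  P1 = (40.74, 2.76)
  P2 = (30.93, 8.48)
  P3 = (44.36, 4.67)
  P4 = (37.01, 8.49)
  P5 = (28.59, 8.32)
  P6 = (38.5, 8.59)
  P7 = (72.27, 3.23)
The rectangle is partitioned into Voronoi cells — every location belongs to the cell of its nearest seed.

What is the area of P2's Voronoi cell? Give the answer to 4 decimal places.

Area of P2's cell: 38.0940

1. box [0,75]×[0,10]: [(0, 0) (75, 0) (75, 10) (0, 10)]
2. ⊥bis P2·P0 via (36.25,8.93): [(0, 0) (37.0054, 0) (36.1595, 10) (0, 10)]  |A|=365.8242
3. ⊥bis P2·P1 via (35.835,5.62): [(0, 0) (32.5581, 0) (36.4419, 6.6609) (36.1595, 10) (0, 10)]  |A|=351.0128
4. ⊥bis P2·P3 via (37.645,6.575): [(0, 0) (32.5581, 0) (36.4419, 6.6609) (36.1595, 10) (0, 10)]  |A|=351.0128
5. ⊥bis P2·P4 via (33.97,8.485): [(0, 0) (32.5581, 0) (33.9799, 2.4385) (33.9675, 10) (0, 10)]  |A|=338.0188
6. ⊥bis P2·P5 via (29.76,8.4): [(30.3344, 0) (32.5581, 0) (33.9799, 2.4385) (33.9675, 10) (29.6506, 10)]  |A|=38.094
7. ⊥bis P2·P6 via (34.715,8.535): [(30.3344, 0) (32.5581, 0) (33.9799, 2.4385) (33.9675, 10) (29.6506, 10)]  |A|=38.094
8. ⊥bis P2·P7 via (51.6,5.855): [(30.3344, 0) (32.5581, 0) (33.9799, 2.4385) (33.9675, 10) (29.6506, 10)]  |A|=38.094
9. canonical 5-gon: [(30.3344, 0) (32.5581, 0) (33.9799, 2.4385) (33.9675, 10) (29.6506, 10)]
10. shoelace: 38.094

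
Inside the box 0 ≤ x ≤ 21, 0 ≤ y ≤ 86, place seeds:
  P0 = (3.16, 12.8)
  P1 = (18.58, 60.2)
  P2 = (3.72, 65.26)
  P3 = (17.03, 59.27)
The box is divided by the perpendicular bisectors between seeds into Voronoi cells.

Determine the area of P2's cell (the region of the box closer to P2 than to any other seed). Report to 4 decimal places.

Area of P2's cell: 474.6554

1. box [0,21]×[0,86]: [(0, 0) (21, 0) (21, 86) (0, 86)]
2. ⊥bis P2·P0 via (3.44,39.03): [(0, 39.0667) (21, 38.8426) (21, 86) (0, 86)]  |A|=987.9526
3. ⊥bis P2·P1 via (11.15,62.73): [(0, 39.0667) (3.0812, 39.0338) (19.0737, 86) (0, 86)]  |A|=520.2144
4. ⊥bis P2·P3 via (10.375,62.265): [(0, 39.2114) (12.9088, 67.8953) (19.0737, 86) (0, 86)]  |A|=474.6554
5. canonical 4-gon: [(0, 39.2114) (12.9088, 67.8953) (19.0737, 86) (0, 86)]
6. shoelace: 474.6554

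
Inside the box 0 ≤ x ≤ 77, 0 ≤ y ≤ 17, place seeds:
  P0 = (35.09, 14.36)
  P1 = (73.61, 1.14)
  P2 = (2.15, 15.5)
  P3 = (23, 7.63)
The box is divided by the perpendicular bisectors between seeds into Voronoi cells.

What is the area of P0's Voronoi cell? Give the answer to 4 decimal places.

1. box [0,77]×[0,17]: [(0, 0) (77, 0) (77, 17) (0, 17)]
2. ⊥bis P0·P1 via (54.35,7.75): [(0, 0) (51.6902, 0) (57.5246, 17) (0, 17)]  |A|=928.3258
3. ⊥bis P0·P2 via (18.62,14.93): [(18.1033, 0) (51.6902, 0) (57.5246, 17) (18.6916, 17)]  |A|=615.5688
4. ⊥bis P0·P3 via (29.045,10.995): [(35.1655, 0) (51.6902, 0) (57.5246, 17) (25.7023, 17)]  |A|=410.9501
5. canonical 4-gon: [(35.1655, 0) (51.6902, 0) (57.5246, 17) (25.7023, 17)]
6. shoelace: 410.9501

Area of P0's cell: 410.9501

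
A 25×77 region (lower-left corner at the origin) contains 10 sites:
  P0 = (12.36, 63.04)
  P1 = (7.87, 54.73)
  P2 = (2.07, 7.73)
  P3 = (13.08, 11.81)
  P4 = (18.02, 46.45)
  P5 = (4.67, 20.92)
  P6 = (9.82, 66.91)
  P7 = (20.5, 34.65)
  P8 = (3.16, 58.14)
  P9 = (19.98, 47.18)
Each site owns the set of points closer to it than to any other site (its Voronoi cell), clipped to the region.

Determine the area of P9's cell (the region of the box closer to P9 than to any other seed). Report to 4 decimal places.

1. box [0,25]×[0,77]: [(0, 0) (25, 0) (25, 77) (0, 77)]
2. ⊥bis P9·P0 via (16.17,55.11): [(0, 47.3411) (0, 0) (25, 0) (25, 59.3524)]  |A|=1333.6683
3. ⊥bis P9·P1 via (13.925,50.955): [(16.6632, 55.3469) (0, 28.6197) (0, 0) (25, 0) (25, 59.3524)]  |A|=1177.6895
4. ⊥bis P9·P2 via (11.025,27.455): [(16.6632, 55.3469) (1.8662, 31.613) (25, 21.1105) (25, 59.3524)]  |A|=511.6392
5. ⊥bis P9·P3 via (16.53,29.495): [(16.6632, 55.3469) (2.279, 32.2751) (25, 27.8427) (25, 59.3524)]  |A|=425.3321
6. ⊥bis P9·P4 via (19,46.815): [(16.6632, 55.3469) (16.1368, 54.5026) (25, 30.7054) (25, 59.3524)]  |A|=129.4179
7. ⊥bis P9·P5 via (12.325,34.05): [(16.6632, 55.3469) (16.1368, 54.5026) (25, 30.7054) (25, 59.3524)]  |A|=129.4179
8. ⊥bis P9·P6 via (14.9,57.045): [(16.6632, 55.3469) (16.1368, 54.5026) (25, 30.7054) (25, 59.3524)]  |A|=129.4179
9. ⊥bis P9·P7 via (20.24,40.915): [(16.6632, 55.3469) (16.1368, 54.5026) (21.1829, 40.9541) (25, 41.1125) (25, 59.3524)]  |A|=109.5553
10. ⊥bis P9·P8 via (11.57,52.66): [(16.6632, 55.3469) (16.1368, 54.5026) (21.1829, 40.9541) (25, 41.1125) (25, 59.3524)]  |A|=109.5553
11. canonical 5-gon: [(16.6632, 55.3469) (16.1368, 54.5026) (21.1829, 40.9541) (25, 41.1125) (25, 59.3524)]
12. shoelace: 109.5553

Area of P9's cell: 109.5553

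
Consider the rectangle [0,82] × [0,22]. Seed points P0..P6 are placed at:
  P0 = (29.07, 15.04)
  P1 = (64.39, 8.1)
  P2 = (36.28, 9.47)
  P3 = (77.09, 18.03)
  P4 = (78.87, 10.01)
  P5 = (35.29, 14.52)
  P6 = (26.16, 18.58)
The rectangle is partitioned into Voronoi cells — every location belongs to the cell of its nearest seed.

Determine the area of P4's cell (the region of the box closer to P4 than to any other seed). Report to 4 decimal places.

1. box [0,82]×[0,22]: [(0, 0) (82, 0) (82, 22) (0, 22)]
2. ⊥bis P4·P0 via (53.97,12.525): [(52.7049, 0) (82, 0) (82, 22) (54.927, 22)]  |A|=620.0487
3. ⊥bis P4·P1 via (71.63,9.055): [(72.8244, 0) (82, 0) (82, 22) (69.9225, 22)]  |A|=233.7843
4. ⊥bis P4·P2 via (57.575,9.74): [(72.8244, 0) (82, 0) (82, 22) (69.9225, 22)]  |A|=233.7843
5. ⊥bis P4·P3 via (77.98,14.02): [(71.1743, 12.5095) (72.8244, 0) (82, 0) (82, 14.9122)]  |A|=138.1085
6. ⊥bis P4·P5 via (57.08,12.265): [(71.1743, 12.5095) (72.8244, 0) (82, 0) (82, 14.9122)]  |A|=138.1085
7. ⊥bis P4·P6 via (52.515,14.295): [(71.1743, 12.5095) (72.8244, 0) (82, 0) (82, 14.9122)]  |A|=138.1085
8. canonical 4-gon: [(71.1743, 12.5095) (72.8244, 0) (82, 0) (82, 14.9122)]
9. shoelace: 138.1085

Area of P4's cell: 138.1085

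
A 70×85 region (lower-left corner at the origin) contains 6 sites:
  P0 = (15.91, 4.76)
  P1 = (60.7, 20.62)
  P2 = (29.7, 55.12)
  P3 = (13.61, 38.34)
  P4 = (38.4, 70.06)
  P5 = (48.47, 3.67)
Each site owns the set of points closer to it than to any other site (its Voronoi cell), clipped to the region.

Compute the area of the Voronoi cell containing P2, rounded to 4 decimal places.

Area of P2's cell: 1120.7314

1. box [0,70]×[0,85]: [(0, 0) (70, 0) (70, 85) (0, 85)]
2. ⊥bis P2·P0 via (22.805,29.94): [(0, 36.1847) (70, 17.0167) (70, 85) (0, 85)]  |A|=4087.9536
3. ⊥bis P2·P1 via (45.2,37.87): [(0, 36.1847) (33.2053, 27.0921) (70, 60.1541) (70, 85) (0, 85)]  |A|=3294.339
4. ⊥bis P2·P3 via (21.655,46.73): [(0, 67.4945) (37.8152, 31.2343) (70, 60.1541) (70, 85) (0, 85)]  |A|=2612.615
5. ⊥bis P2·P4 via (34.05,62.59): [(0, 82.4183) (0, 67.4945) (37.8152, 31.2343) (57.5082, 48.9296)]  |A|=1120.7314
6. ⊥bis P2·P5 via (39.085,29.395): [(0, 82.4183) (0, 67.4945) (37.8152, 31.2343) (57.5082, 48.9296)]  |A|=1120.7314
7. canonical 4-gon: [(0, 82.4183) (0, 67.4945) (37.8152, 31.2343) (57.5082, 48.9296)]
8. shoelace: 1120.7314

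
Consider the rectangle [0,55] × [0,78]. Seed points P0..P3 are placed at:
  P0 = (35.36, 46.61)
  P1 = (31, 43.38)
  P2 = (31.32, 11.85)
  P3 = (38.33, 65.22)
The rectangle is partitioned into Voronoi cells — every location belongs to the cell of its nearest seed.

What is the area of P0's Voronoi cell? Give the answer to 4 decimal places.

1. box [0,55]×[0,78]: [(0, 0) (55, 0) (55, 78) (0, 78)]
2. ⊥bis P0·P1 via (33.18,44.995): [(55, 15.5414) (55, 78) (8.729, 78)]  |A|=1445.01
3. ⊥bis P0·P2 via (33.34,29.23): [(45.9444, 27.765) (55, 26.7126) (55, 78) (8.729, 78)]  |A|=1394.429
4. ⊥bis P0·P3 via (36.845,55.915): [(23.5141, 58.0425) (45.9444, 27.765) (55, 26.7126) (55, 53.0176)]  |A|=539.4061
5. canonical 4-gon: [(23.5141, 58.0425) (45.9444, 27.765) (55, 26.7126) (55, 53.0176)]
6. shoelace: 539.4061

Area of P0's cell: 539.4061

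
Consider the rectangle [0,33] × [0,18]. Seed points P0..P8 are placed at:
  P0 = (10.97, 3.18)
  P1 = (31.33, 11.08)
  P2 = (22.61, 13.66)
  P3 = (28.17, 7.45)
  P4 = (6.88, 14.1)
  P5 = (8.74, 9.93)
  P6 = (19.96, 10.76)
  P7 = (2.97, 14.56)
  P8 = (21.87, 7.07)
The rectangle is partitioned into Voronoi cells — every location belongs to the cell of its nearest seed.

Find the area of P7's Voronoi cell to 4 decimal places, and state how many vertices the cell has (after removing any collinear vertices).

Area of P7's cell: 49.2322 (4 vertices)

1. box [0,33]×[0,18]: [(0, 0) (33, 0) (33, 18) (0, 18)]
2. ⊥bis P7·P0 via (6.97,8.87): [(0, 3.9702) (19.9574, 18) (0, 18)]  |A|=139.9996
3. ⊥bis P7·P1 via (17.15,12.82): [(0, 3.9702) (17.5806, 16.3291) (17.7856, 18) (0, 18)]  |A|=138.1852
4. ⊥bis P7·P2 via (12.79,14.11): [(0, 3.9702) (12.7356, 12.9232) (12.9683, 18) (0, 18)]  |A|=122.2581
5. ⊥bis P7·P3 via (15.57,11.005): [(0, 3.9702) (12.7356, 12.9232) (12.9683, 18) (0, 18)]  |A|=122.2581
6. ⊥bis P7·P4 via (4.925,14.33): [(0, 3.9702) (4.0404, 6.8105) (5.3568, 18) (0, 18)]  |A|=58.3125
7. ⊥bis P7·P5 via (5.855,12.245): [(0, 4.9484) (4.4778, 10.5287) (5.3568, 18) (0, 18)]  |A|=49.2322
8. ⊥bis P7·P6 via (11.465,12.66): [(0, 4.9484) (4.4778, 10.5287) (5.3568, 18) (0, 18)]  |A|=49.2322
9. ⊥bis P7·P8 via (12.42,10.815): [(0, 4.9484) (4.4778, 10.5287) (5.3568, 18) (0, 18)]  |A|=49.2322
10. canonical 4-gon: [(0, 4.9484) (4.4778, 10.5287) (5.3568, 18) (0, 18)]
11. shoelace: 49.2322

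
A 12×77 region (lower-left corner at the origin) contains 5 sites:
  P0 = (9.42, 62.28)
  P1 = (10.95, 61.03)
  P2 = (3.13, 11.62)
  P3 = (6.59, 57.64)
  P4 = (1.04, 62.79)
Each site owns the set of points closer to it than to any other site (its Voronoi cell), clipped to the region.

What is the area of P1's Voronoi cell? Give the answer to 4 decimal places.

1. box [0,12]×[0,77]: [(0, 0) (12, 0) (12, 77) (0, 77)]
2. ⊥bis P1·P0 via (10.185,61.655): [(0, 49.1886) (0, 0) (12, 0) (12, 63.8766)]  |A|=678.3907
3. ⊥bis P1·P2 via (7.04,36.325): [(0, 49.1886) (0, 37.4392) (12, 35.54) (12, 63.8766)]  |A|=240.5155
4. ⊥bis P1·P3 via (8.77,59.335): [(8.5357, 59.6363) (12, 55.1808) (12, 63.8766)]  |A|=15.0622
5. ⊥bis P1·P4 via (5.995,61.91): [(8.5357, 59.6363) (12, 55.1808) (12, 63.8766)]  |A|=15.0622
6. canonical 3-gon: [(8.5357, 59.6363) (12, 55.1808) (12, 63.8766)]
7. shoelace: 15.0622

Area of P1's cell: 15.0622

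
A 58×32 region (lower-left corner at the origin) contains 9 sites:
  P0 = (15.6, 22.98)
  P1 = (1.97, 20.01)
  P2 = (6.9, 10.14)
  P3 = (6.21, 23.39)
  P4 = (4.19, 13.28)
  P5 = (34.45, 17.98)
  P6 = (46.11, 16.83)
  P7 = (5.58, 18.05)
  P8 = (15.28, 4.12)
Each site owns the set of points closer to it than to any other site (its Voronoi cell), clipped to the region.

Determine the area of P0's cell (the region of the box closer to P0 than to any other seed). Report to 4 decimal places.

1. box [0,58]×[0,32]: [(0, 0) (58, 0) (58, 32) (0, 32)]
2. ⊥bis P0·P1 via (8.785,21.495): [(13.4688, 0) (58, 0) (58, 32) (6.4959, 32)]  |A|=1536.5642
3. ⊥bis P0·P2 via (11.25,16.56): [(9.6196, 17.6647) (35.6903, 0) (58, 0) (58, 32) (6.4959, 32)]  |A|=1340.2964
4. ⊥bis P0·P3 via (10.905,23.185): [(10.634, 16.9774) (35.6903, 0) (58, 0) (58, 32) (11.2899, 32)]  |A|=1298.0907
5. ⊥bis P0·P4 via (9.895,18.13): [(10.6457, 17.2469) (11.2021, 16.5924) (35.6903, 0) (58, 0) (58, 32) (11.2899, 32)]  |A|=1298.0119
6. ⊥bis P0·P5 via (25.025,20.48): [(10.6457, 17.2469) (11.2021, 16.5924) (22.0451, 9.2456) (28.0807, 32) (11.2899, 32)]  |A|=279.2015
7. ⊥bis P0·P6 via (30.855,19.905): [(10.6457, 17.2469) (11.2021, 16.5924) (22.0451, 9.2456) (28.0807, 32) (11.2899, 32)]  |A|=279.2015
8. ⊥bis P0·P7 via (10.59,20.515): [(10.7722, 20.1446) (13.179, 15.253) (22.0451, 9.2456) (28.0807, 32) (11.2899, 32)]  |A|=275.1308
9. ⊥bis P0·P8 via (15.44,13.55): [(10.7722, 20.1446) (13.179, 15.253) (15.6988, 13.5456) (23.1521, 13.4191) (28.0807, 32) (11.2899, 32)]  |A|=259.5075
10. canonical 6-gon: [(10.7722, 20.1446) (13.179, 15.253) (15.6988, 13.5456) (23.1521, 13.4191) (28.0807, 32) (11.2899, 32)]
11. shoelace: 259.5075

Area of P0's cell: 259.5075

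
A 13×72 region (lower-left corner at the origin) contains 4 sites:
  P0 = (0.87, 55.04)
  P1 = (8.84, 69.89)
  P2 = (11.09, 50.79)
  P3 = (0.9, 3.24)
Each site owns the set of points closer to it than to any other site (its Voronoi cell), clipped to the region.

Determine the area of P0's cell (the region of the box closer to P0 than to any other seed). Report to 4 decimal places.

Area of P0's cell: 119.6961

1. box [0,13]×[0,72]: [(0, 0) (13, 0) (13, 72) (0, 72)]
2. ⊥bis P0·P1 via (4.855,62.465): [(0, 65.0707) (0, 0) (13, 0) (13, 58.0936)]  |A|=800.5677
3. ⊥bis P0·P2 via (5.98,52.915): [(9.0215, 60.2289) (0, 65.0707) (0, 38.5349)]  |A|=119.6961
4. ⊥bis P0·P3 via (0.885,29.14): [(9.0215, 60.2289) (0, 65.0707) (0, 38.5349)]  |A|=119.6961
5. canonical 3-gon: [(9.0215, 60.2289) (0, 65.0707) (0, 38.5349)]
6. shoelace: 119.6961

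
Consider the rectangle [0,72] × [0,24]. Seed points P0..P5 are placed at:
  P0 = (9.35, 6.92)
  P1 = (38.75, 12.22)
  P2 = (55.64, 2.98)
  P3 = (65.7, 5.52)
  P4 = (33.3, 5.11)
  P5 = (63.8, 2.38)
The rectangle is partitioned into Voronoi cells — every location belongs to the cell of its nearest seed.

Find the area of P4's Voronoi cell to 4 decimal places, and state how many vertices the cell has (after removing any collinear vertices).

1. box [0,72]×[0,24]: [(0, 0) (72, 0) (72, 24) (0, 24)]
2. ⊥bis P4·P0 via (21.325,6.015): [(20.8704, 0) (72, 0) (72, 24) (22.6842, 24)]  |A|=1205.3445
3. ⊥bis P4·P1 via (36.025,8.665): [(22.3192, 19.1708) (20.8704, 0) (47.3292, 0)]  |A|=253.6187
4. ⊥bis P4·P2 via (44.47,4.045): [(44.3053, 2.3179) (22.3192, 19.1708) (20.8704, 0) (44.0843, 0)]  |A|=249.858
5. ⊥bis P4·P3 via (49.5,5.315): [(44.3053, 2.3179) (22.3192, 19.1708) (20.8704, 0) (44.0843, 0)]  |A|=249.858
6. ⊥bis P4·P5 via (48.55,3.745): [(44.3053, 2.3179) (22.3192, 19.1708) (20.8704, 0) (44.0843, 0)]  |A|=249.858
7. canonical 4-gon: [(44.3053, 2.3179) (22.3192, 19.1708) (20.8704, 0) (44.0843, 0)]
8. shoelace: 249.858

Area of P4's cell: 249.8580 (4 vertices)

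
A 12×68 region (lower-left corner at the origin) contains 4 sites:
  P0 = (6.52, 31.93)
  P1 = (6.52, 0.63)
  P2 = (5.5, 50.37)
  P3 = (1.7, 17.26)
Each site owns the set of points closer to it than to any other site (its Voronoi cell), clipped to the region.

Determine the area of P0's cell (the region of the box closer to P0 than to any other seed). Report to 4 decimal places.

Area of P0's cell: 206.1051

1. box [0,12]×[0,68]: [(0, 0) (12, 0) (12, 68) (0, 68)]
2. ⊥bis P0·P1 via (6.52,16.28): [(0, 16.28) (12, 16.28) (12, 68) (0, 68)]  |A|=620.64
3. ⊥bis P0·P2 via (6.01,41.15): [(0, 40.8176) (0, 16.28) (12, 16.28) (12, 41.4813)]  |A|=298.4334
4. ⊥bis P0·P3 via (4.11,24.595): [(0, 40.8176) (0, 25.9454) (12, 22.0026) (12, 41.4813)]  |A|=206.1051
5. canonical 4-gon: [(0, 40.8176) (0, 25.9454) (12, 22.0026) (12, 41.4813)]
6. shoelace: 206.1051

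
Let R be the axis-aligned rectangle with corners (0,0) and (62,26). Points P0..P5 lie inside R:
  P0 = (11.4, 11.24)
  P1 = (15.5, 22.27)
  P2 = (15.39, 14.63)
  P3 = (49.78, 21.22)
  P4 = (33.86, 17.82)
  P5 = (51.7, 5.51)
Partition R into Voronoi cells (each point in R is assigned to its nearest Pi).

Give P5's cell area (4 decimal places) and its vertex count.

Area of P5's cell: 307.4983 (4 vertices)

1. box [0,62]×[0,26]: [(0, 0) (62, 0) (62, 26) (0, 26)]
2. ⊥bis P5·P0 via (31.55,8.375): [(30.3592, 0) (62, 0) (62, 26) (34.056, 26)]  |A|=774.6024
3. ⊥bis P5·P1 via (33.6,13.89): [(31.7731, 9.9441) (30.3592, 0) (62, 0) (62, 26) (39.2067, 26)]  |A|=733.2524
4. ⊥bis P5·P2 via (33.545,10.07): [(35.577, 18.1601) (31.0157, 0) (62, 0) (62, 26) (39.2067, 26)]  |A|=714.1865
5. ⊥bis P5·P3 via (50.74,13.365): [(33.8543, 11.3013) (31.0157, 0) (62, 0) (62, 14.7411)]  |A|=382.5316
6. ⊥bis P5·P4 via (42.78,11.665): [(43.328, 12.4591) (34.7309, 0) (62, 0) (62, 14.7411)]  |A|=307.4983
7. canonical 4-gon: [(43.328, 12.4591) (34.7309, 0) (62, 0) (62, 14.7411)]
8. shoelace: 307.4983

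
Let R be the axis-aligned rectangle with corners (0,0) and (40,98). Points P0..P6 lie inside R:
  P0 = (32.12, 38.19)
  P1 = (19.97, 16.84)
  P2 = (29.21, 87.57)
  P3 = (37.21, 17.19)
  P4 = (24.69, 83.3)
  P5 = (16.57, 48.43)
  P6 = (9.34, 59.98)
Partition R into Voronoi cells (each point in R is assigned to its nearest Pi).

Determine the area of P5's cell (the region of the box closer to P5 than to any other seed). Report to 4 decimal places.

1. box [0,40]×[0,98]: [(0, 0) (40, 0) (40, 98) (0, 98)]
2. ⊥bis P5·P0 via (24.345,43.31): [(0, 6.3408) (40, 67.083) (40, 98) (0, 98)]  |A|=2451.5248
3. ⊥bis P5·P1 via (18.27,32.635): [(0, 30.6686) (17.2425, 32.5244) (40, 67.083) (40, 98) (0, 98)]  |A|=2241.7889
4. ⊥bis P5·P2 via (22.89,68): [(0, 75.3922) (0, 30.6686) (17.2425, 32.5244) (37.4974, 63.2826)]  |A|=1084.8879
5. ⊥bis P5·P3 via (26.89,32.81): [(0, 75.3922) (0, 30.6686) (17.2425, 32.5244) (37.4974, 63.2826)]  |A|=1084.8879
6. ⊥bis P5·P4 via (20.63,65.865): [(0, 70.669) (0, 30.6686) (17.2425, 32.5244) (36.7292, 62.1161)]  |A|=971.6257
7. ⊥bis P5·P6 via (12.955,54.205): [(28.6125, 64.0062) (0, 46.0955) (0, 30.6686) (17.2425, 32.5244) (36.7292, 62.1161)]  |A|=620.0716
8. canonical 5-gon: [(28.6125, 64.0062) (0, 46.0955) (0, 30.6686) (17.2425, 32.5244) (36.7292, 62.1161)]
9. shoelace: 620.0716

Area of P5's cell: 620.0716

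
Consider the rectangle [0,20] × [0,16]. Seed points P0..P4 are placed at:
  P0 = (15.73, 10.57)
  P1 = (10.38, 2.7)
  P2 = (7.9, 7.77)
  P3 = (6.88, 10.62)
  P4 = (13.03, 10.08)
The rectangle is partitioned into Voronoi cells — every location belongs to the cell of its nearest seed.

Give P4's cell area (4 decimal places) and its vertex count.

1. box [0,20]×[0,16]: [(0, 0) (20, 0) (20, 16) (0, 16)]
2. ⊥bis P4·P0 via (14.38,10.325): [(0, 0) (16.2538, 0) (13.3501, 16) (0, 16)]  |A|=236.8311
3. ⊥bis P4·P1 via (11.705,6.39): [(0, 10.593) (15.3304, 5.0882) (13.3501, 16) (0, 16)]  |A|=114.2823
4. ⊥bis P4·P2 via (10.465,8.925): [(11.5875, 6.4322) (15.3304, 5.0882) (13.3501, 16) (7.2792, 16)]  |A|=48.1327
5. ⊥bis P4·P3 via (9.955,10.35): [(9.9335, 10.1053) (11.5875, 6.4322) (15.3304, 5.0882) (13.3501, 16) (10.4511, 16)]  |A|=38.784
6. canonical 5-gon: [(9.9335, 10.1053) (11.5875, 6.4322) (15.3304, 5.0882) (13.3501, 16) (10.4511, 16)]
7. shoelace: 38.784

Area of P4's cell: 38.7840 (5 vertices)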